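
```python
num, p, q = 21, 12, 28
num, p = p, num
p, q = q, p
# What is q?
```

Trace (tracking q):
num, p, q = (21, 12, 28)  # -> num = 21, p = 12, q = 28
num, p = (p, num)  # -> num = 12, p = 21
p, q = (q, p)  # -> p = 28, q = 21

Answer: 21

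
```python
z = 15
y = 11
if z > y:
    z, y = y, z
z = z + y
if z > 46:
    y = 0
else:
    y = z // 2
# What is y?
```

Answer: 13

Derivation:
Trace (tracking y):
z = 15  # -> z = 15
y = 11  # -> y = 11
if z > y:  # condition is True
    z, y = (y, z)  # -> z = 11, y = 15
z = z + y  # -> z = 26
if z > 46:  # condition is False
else:
    y = z // 2  # -> y = 13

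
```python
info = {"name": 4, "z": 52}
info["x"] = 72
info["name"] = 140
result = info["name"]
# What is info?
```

Trace (tracking info):
info = {'name': 4, 'z': 52}  # -> info = {'name': 4, 'z': 52}
info['x'] = 72  # -> info = {'name': 4, 'z': 52, 'x': 72}
info['name'] = 140  # -> info = {'name': 140, 'z': 52, 'x': 72}
result = info['name']  # -> result = 140

Answer: {'name': 140, 'z': 52, 'x': 72}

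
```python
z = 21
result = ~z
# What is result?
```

Trace (tracking result):
z = 21  # -> z = 21
result = ~z  # -> result = -22

Answer: -22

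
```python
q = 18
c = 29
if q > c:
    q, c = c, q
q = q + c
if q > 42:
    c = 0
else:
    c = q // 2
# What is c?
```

Trace (tracking c):
q = 18  # -> q = 18
c = 29  # -> c = 29
if q > c:  # condition is False
q = q + c  # -> q = 47
if q > 42:  # condition is True
    c = 0  # -> c = 0

Answer: 0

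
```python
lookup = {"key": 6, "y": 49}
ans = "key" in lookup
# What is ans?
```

Trace (tracking ans):
lookup = {'key': 6, 'y': 49}  # -> lookup = {'key': 6, 'y': 49}
ans = 'key' in lookup  # -> ans = True

Answer: True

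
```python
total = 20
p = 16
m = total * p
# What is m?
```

Answer: 320

Derivation:
Trace (tracking m):
total = 20  # -> total = 20
p = 16  # -> p = 16
m = total * p  # -> m = 320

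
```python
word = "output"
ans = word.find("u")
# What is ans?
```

Answer: 1

Derivation:
Trace (tracking ans):
word = 'output'  # -> word = 'output'
ans = word.find('u')  # -> ans = 1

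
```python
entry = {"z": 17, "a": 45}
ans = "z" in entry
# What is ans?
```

Trace (tracking ans):
entry = {'z': 17, 'a': 45}  # -> entry = {'z': 17, 'a': 45}
ans = 'z' in entry  # -> ans = True

Answer: True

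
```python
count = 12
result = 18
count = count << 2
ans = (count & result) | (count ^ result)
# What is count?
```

Trace (tracking count):
count = 12  # -> count = 12
result = 18  # -> result = 18
count = count << 2  # -> count = 48
ans = count & result | count ^ result  # -> ans = 50

Answer: 48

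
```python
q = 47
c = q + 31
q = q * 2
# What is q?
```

Trace (tracking q):
q = 47  # -> q = 47
c = q + 31  # -> c = 78
q = q * 2  # -> q = 94

Answer: 94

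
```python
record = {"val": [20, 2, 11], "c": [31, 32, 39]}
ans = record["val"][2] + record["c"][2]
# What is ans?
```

Trace (tracking ans):
record = {'val': [20, 2, 11], 'c': [31, 32, 39]}  # -> record = {'val': [20, 2, 11], 'c': [31, 32, 39]}
ans = record['val'][2] + record['c'][2]  # -> ans = 50

Answer: 50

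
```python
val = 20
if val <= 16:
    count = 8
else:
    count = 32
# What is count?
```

Trace (tracking count):
val = 20  # -> val = 20
if val <= 16:  # condition is False
else:
    count = 32  # -> count = 32

Answer: 32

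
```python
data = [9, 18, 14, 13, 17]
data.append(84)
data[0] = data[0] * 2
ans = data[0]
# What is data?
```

Trace (tracking data):
data = [9, 18, 14, 13, 17]  # -> data = [9, 18, 14, 13, 17]
data.append(84)  # -> data = [9, 18, 14, 13, 17, 84]
data[0] = data[0] * 2  # -> data = [18, 18, 14, 13, 17, 84]
ans = data[0]  # -> ans = 18

Answer: [18, 18, 14, 13, 17, 84]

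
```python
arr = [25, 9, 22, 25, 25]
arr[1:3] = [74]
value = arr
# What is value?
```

Trace (tracking value):
arr = [25, 9, 22, 25, 25]  # -> arr = [25, 9, 22, 25, 25]
arr[1:3] = [74]  # -> arr = [25, 74, 25, 25]
value = arr  # -> value = [25, 74, 25, 25]

Answer: [25, 74, 25, 25]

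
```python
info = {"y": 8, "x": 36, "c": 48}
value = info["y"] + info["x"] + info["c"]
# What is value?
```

Answer: 92

Derivation:
Trace (tracking value):
info = {'y': 8, 'x': 36, 'c': 48}  # -> info = {'y': 8, 'x': 36, 'c': 48}
value = info['y'] + info['x'] + info['c']  # -> value = 92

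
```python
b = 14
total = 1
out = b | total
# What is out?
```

Answer: 15

Derivation:
Trace (tracking out):
b = 14  # -> b = 14
total = 1  # -> total = 1
out = b | total  # -> out = 15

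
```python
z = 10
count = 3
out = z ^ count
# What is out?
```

Trace (tracking out):
z = 10  # -> z = 10
count = 3  # -> count = 3
out = z ^ count  # -> out = 9

Answer: 9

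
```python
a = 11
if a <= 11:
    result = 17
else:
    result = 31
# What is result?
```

Trace (tracking result):
a = 11  # -> a = 11
if a <= 11:  # condition is True
    result = 17  # -> result = 17

Answer: 17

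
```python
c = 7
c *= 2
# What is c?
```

Trace (tracking c):
c = 7  # -> c = 7
c *= 2  # -> c = 14

Answer: 14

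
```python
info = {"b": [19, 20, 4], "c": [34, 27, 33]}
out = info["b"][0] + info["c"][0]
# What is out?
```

Trace (tracking out):
info = {'b': [19, 20, 4], 'c': [34, 27, 33]}  # -> info = {'b': [19, 20, 4], 'c': [34, 27, 33]}
out = info['b'][0] + info['c'][0]  # -> out = 53

Answer: 53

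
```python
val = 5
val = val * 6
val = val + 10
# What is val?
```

Trace (tracking val):
val = 5  # -> val = 5
val = val * 6  # -> val = 30
val = val + 10  # -> val = 40

Answer: 40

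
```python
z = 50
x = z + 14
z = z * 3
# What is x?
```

Answer: 64

Derivation:
Trace (tracking x):
z = 50  # -> z = 50
x = z + 14  # -> x = 64
z = z * 3  # -> z = 150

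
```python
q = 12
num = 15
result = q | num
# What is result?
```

Trace (tracking result):
q = 12  # -> q = 12
num = 15  # -> num = 15
result = q | num  # -> result = 15

Answer: 15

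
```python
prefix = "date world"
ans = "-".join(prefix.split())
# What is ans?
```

Answer: 'date-world'

Derivation:
Trace (tracking ans):
prefix = 'date world'  # -> prefix = 'date world'
ans = '-'.join(prefix.split())  # -> ans = 'date-world'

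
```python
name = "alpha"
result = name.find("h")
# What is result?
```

Trace (tracking result):
name = 'alpha'  # -> name = 'alpha'
result = name.find('h')  # -> result = 3

Answer: 3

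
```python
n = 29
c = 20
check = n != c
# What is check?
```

Answer: True

Derivation:
Trace (tracking check):
n = 29  # -> n = 29
c = 20  # -> c = 20
check = n != c  # -> check = True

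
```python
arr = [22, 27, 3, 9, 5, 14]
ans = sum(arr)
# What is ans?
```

Answer: 80

Derivation:
Trace (tracking ans):
arr = [22, 27, 3, 9, 5, 14]  # -> arr = [22, 27, 3, 9, 5, 14]
ans = sum(arr)  # -> ans = 80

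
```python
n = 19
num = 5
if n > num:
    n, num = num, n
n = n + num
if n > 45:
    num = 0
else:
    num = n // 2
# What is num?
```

Answer: 12

Derivation:
Trace (tracking num):
n = 19  # -> n = 19
num = 5  # -> num = 5
if n > num:  # condition is True
    n, num = (num, n)  # -> n = 5, num = 19
n = n + num  # -> n = 24
if n > 45:  # condition is False
else:
    num = n // 2  # -> num = 12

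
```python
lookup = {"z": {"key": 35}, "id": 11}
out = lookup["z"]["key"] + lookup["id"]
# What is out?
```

Trace (tracking out):
lookup = {'z': {'key': 35}, 'id': 11}  # -> lookup = {'z': {'key': 35}, 'id': 11}
out = lookup['z']['key'] + lookup['id']  # -> out = 46

Answer: 46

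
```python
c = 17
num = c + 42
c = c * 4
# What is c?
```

Answer: 68

Derivation:
Trace (tracking c):
c = 17  # -> c = 17
num = c + 42  # -> num = 59
c = c * 4  # -> c = 68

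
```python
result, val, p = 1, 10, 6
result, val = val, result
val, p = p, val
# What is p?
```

Answer: 1

Derivation:
Trace (tracking p):
result, val, p = (1, 10, 6)  # -> result = 1, val = 10, p = 6
result, val = (val, result)  # -> result = 10, val = 1
val, p = (p, val)  # -> val = 6, p = 1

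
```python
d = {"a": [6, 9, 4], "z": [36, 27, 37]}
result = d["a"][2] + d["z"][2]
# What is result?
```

Answer: 41

Derivation:
Trace (tracking result):
d = {'a': [6, 9, 4], 'z': [36, 27, 37]}  # -> d = {'a': [6, 9, 4], 'z': [36, 27, 37]}
result = d['a'][2] + d['z'][2]  # -> result = 41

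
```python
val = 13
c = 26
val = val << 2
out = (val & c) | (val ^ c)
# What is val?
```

Answer: 52

Derivation:
Trace (tracking val):
val = 13  # -> val = 13
c = 26  # -> c = 26
val = val << 2  # -> val = 52
out = val & c | val ^ c  # -> out = 62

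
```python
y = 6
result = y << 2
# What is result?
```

Answer: 24

Derivation:
Trace (tracking result):
y = 6  # -> y = 6
result = y << 2  # -> result = 24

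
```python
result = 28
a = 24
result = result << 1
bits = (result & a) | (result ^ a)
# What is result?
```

Answer: 56

Derivation:
Trace (tracking result):
result = 28  # -> result = 28
a = 24  # -> a = 24
result = result << 1  # -> result = 56
bits = result & a | result ^ a  # -> bits = 56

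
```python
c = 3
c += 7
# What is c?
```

Answer: 10

Derivation:
Trace (tracking c):
c = 3  # -> c = 3
c += 7  # -> c = 10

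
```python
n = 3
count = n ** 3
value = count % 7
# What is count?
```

Trace (tracking count):
n = 3  # -> n = 3
count = n ** 3  # -> count = 27
value = count % 7  # -> value = 6

Answer: 27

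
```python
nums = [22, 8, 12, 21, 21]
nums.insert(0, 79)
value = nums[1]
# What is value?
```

Trace (tracking value):
nums = [22, 8, 12, 21, 21]  # -> nums = [22, 8, 12, 21, 21]
nums.insert(0, 79)  # -> nums = [79, 22, 8, 12, 21, 21]
value = nums[1]  # -> value = 22

Answer: 22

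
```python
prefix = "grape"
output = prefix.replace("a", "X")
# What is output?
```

Answer: 'grXpe'

Derivation:
Trace (tracking output):
prefix = 'grape'  # -> prefix = 'grape'
output = prefix.replace('a', 'X')  # -> output = 'grXpe'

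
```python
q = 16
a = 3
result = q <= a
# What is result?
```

Trace (tracking result):
q = 16  # -> q = 16
a = 3  # -> a = 3
result = q <= a  # -> result = False

Answer: False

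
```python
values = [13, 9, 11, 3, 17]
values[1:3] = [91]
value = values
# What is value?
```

Answer: [13, 91, 3, 17]

Derivation:
Trace (tracking value):
values = [13, 9, 11, 3, 17]  # -> values = [13, 9, 11, 3, 17]
values[1:3] = [91]  # -> values = [13, 91, 3, 17]
value = values  # -> value = [13, 91, 3, 17]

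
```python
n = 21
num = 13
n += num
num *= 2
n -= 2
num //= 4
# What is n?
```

Answer: 32

Derivation:
Trace (tracking n):
n = 21  # -> n = 21
num = 13  # -> num = 13
n += num  # -> n = 34
num *= 2  # -> num = 26
n -= 2  # -> n = 32
num //= 4  # -> num = 6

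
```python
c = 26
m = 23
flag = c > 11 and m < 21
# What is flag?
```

Answer: False

Derivation:
Trace (tracking flag):
c = 26  # -> c = 26
m = 23  # -> m = 23
flag = c > 11 and m < 21  # -> flag = False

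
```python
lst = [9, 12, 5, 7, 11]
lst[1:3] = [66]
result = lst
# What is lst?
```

Trace (tracking lst):
lst = [9, 12, 5, 7, 11]  # -> lst = [9, 12, 5, 7, 11]
lst[1:3] = [66]  # -> lst = [9, 66, 7, 11]
result = lst  # -> result = [9, 66, 7, 11]

Answer: [9, 66, 7, 11]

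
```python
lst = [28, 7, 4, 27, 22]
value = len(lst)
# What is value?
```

Trace (tracking value):
lst = [28, 7, 4, 27, 22]  # -> lst = [28, 7, 4, 27, 22]
value = len(lst)  # -> value = 5

Answer: 5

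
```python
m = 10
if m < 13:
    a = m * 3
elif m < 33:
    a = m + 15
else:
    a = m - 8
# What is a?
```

Trace (tracking a):
m = 10  # -> m = 10
if m < 13:  # condition is True
    a = m * 3  # -> a = 30

Answer: 30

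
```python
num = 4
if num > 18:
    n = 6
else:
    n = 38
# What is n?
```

Answer: 38

Derivation:
Trace (tracking n):
num = 4  # -> num = 4
if num > 18:  # condition is False
else:
    n = 38  # -> n = 38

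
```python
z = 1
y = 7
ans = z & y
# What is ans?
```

Answer: 1

Derivation:
Trace (tracking ans):
z = 1  # -> z = 1
y = 7  # -> y = 7
ans = z & y  # -> ans = 1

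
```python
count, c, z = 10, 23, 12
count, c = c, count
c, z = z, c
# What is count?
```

Trace (tracking count):
count, c, z = (10, 23, 12)  # -> count = 10, c = 23, z = 12
count, c = (c, count)  # -> count = 23, c = 10
c, z = (z, c)  # -> c = 12, z = 10

Answer: 23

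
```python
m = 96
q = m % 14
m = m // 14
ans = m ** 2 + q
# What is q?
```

Answer: 12

Derivation:
Trace (tracking q):
m = 96  # -> m = 96
q = m % 14  # -> q = 12
m = m // 14  # -> m = 6
ans = m ** 2 + q  # -> ans = 48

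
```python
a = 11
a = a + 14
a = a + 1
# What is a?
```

Trace (tracking a):
a = 11  # -> a = 11
a = a + 14  # -> a = 25
a = a + 1  # -> a = 26

Answer: 26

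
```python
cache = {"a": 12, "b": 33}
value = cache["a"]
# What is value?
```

Answer: 12

Derivation:
Trace (tracking value):
cache = {'a': 12, 'b': 33}  # -> cache = {'a': 12, 'b': 33}
value = cache['a']  # -> value = 12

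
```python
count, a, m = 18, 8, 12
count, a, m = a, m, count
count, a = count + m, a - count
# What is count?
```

Trace (tracking count):
count, a, m = (18, 8, 12)  # -> count = 18, a = 8, m = 12
count, a, m = (a, m, count)  # -> count = 8, a = 12, m = 18
count, a = (count + m, a - count)  # -> count = 26, a = 4

Answer: 26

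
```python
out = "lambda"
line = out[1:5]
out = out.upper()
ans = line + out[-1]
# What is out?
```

Trace (tracking out):
out = 'lambda'  # -> out = 'lambda'
line = out[1:5]  # -> line = 'ambd'
out = out.upper()  # -> out = 'LAMBDA'
ans = line + out[-1]  # -> ans = 'ambdA'

Answer: 'LAMBDA'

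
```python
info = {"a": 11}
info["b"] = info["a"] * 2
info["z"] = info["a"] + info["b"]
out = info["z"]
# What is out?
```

Answer: 33

Derivation:
Trace (tracking out):
info = {'a': 11}  # -> info = {'a': 11}
info['b'] = info['a'] * 2  # -> info = {'a': 11, 'b': 22}
info['z'] = info['a'] + info['b']  # -> info = {'a': 11, 'b': 22, 'z': 33}
out = info['z']  # -> out = 33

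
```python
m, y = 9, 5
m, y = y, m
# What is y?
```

Trace (tracking y):
m, y = (9, 5)  # -> m = 9, y = 5
m, y = (y, m)  # -> m = 5, y = 9

Answer: 9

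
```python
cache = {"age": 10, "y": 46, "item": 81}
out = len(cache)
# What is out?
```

Trace (tracking out):
cache = {'age': 10, 'y': 46, 'item': 81}  # -> cache = {'age': 10, 'y': 46, 'item': 81}
out = len(cache)  # -> out = 3

Answer: 3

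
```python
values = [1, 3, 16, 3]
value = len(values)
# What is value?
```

Trace (tracking value):
values = [1, 3, 16, 3]  # -> values = [1, 3, 16, 3]
value = len(values)  # -> value = 4

Answer: 4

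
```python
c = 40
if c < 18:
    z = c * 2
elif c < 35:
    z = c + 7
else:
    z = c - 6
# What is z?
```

Answer: 34

Derivation:
Trace (tracking z):
c = 40  # -> c = 40
if c < 18:  # condition is False
elif c < 35:  # condition is False
else:
    z = c - 6  # -> z = 34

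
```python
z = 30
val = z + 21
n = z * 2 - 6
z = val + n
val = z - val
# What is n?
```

Answer: 54

Derivation:
Trace (tracking n):
z = 30  # -> z = 30
val = z + 21  # -> val = 51
n = z * 2 - 6  # -> n = 54
z = val + n  # -> z = 105
val = z - val  # -> val = 54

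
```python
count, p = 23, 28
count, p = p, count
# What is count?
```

Answer: 28

Derivation:
Trace (tracking count):
count, p = (23, 28)  # -> count = 23, p = 28
count, p = (p, count)  # -> count = 28, p = 23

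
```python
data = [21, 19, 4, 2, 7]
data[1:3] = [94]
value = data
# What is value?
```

Answer: [21, 94, 2, 7]

Derivation:
Trace (tracking value):
data = [21, 19, 4, 2, 7]  # -> data = [21, 19, 4, 2, 7]
data[1:3] = [94]  # -> data = [21, 94, 2, 7]
value = data  # -> value = [21, 94, 2, 7]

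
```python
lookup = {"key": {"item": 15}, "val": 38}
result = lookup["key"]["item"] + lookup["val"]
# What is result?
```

Answer: 53

Derivation:
Trace (tracking result):
lookup = {'key': {'item': 15}, 'val': 38}  # -> lookup = {'key': {'item': 15}, 'val': 38}
result = lookup['key']['item'] + lookup['val']  # -> result = 53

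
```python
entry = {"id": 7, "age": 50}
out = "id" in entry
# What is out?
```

Trace (tracking out):
entry = {'id': 7, 'age': 50}  # -> entry = {'id': 7, 'age': 50}
out = 'id' in entry  # -> out = True

Answer: True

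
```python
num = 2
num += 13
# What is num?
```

Trace (tracking num):
num = 2  # -> num = 2
num += 13  # -> num = 15

Answer: 15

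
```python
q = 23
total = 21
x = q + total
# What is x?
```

Answer: 44

Derivation:
Trace (tracking x):
q = 23  # -> q = 23
total = 21  # -> total = 21
x = q + total  # -> x = 44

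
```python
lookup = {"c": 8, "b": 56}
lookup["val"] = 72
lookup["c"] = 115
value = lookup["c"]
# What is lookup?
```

Answer: {'c': 115, 'b': 56, 'val': 72}

Derivation:
Trace (tracking lookup):
lookup = {'c': 8, 'b': 56}  # -> lookup = {'c': 8, 'b': 56}
lookup['val'] = 72  # -> lookup = {'c': 8, 'b': 56, 'val': 72}
lookup['c'] = 115  # -> lookup = {'c': 115, 'b': 56, 'val': 72}
value = lookup['c']  # -> value = 115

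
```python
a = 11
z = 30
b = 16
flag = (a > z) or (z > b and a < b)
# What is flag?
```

Answer: True

Derivation:
Trace (tracking flag):
a = 11  # -> a = 11
z = 30  # -> z = 30
b = 16  # -> b = 16
flag = a > z or (z > b and a < b)  # -> flag = True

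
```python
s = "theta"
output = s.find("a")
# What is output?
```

Trace (tracking output):
s = 'theta'  # -> s = 'theta'
output = s.find('a')  # -> output = 4

Answer: 4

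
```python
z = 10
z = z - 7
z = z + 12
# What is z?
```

Trace (tracking z):
z = 10  # -> z = 10
z = z - 7  # -> z = 3
z = z + 12  # -> z = 15

Answer: 15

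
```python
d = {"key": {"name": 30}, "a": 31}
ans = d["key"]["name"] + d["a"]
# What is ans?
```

Answer: 61

Derivation:
Trace (tracking ans):
d = {'key': {'name': 30}, 'a': 31}  # -> d = {'key': {'name': 30}, 'a': 31}
ans = d['key']['name'] + d['a']  # -> ans = 61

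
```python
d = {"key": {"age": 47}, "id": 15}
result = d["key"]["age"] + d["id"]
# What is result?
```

Answer: 62

Derivation:
Trace (tracking result):
d = {'key': {'age': 47}, 'id': 15}  # -> d = {'key': {'age': 47}, 'id': 15}
result = d['key']['age'] + d['id']  # -> result = 62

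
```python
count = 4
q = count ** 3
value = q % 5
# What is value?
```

Answer: 4

Derivation:
Trace (tracking value):
count = 4  # -> count = 4
q = count ** 3  # -> q = 64
value = q % 5  # -> value = 4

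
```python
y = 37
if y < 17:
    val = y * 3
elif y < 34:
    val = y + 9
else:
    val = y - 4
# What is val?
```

Answer: 33

Derivation:
Trace (tracking val):
y = 37  # -> y = 37
if y < 17:  # condition is False
elif y < 34:  # condition is False
else:
    val = y - 4  # -> val = 33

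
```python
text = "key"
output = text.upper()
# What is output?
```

Trace (tracking output):
text = 'key'  # -> text = 'key'
output = text.upper()  # -> output = 'KEY'

Answer: 'KEY'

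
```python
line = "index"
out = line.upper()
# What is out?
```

Trace (tracking out):
line = 'index'  # -> line = 'index'
out = line.upper()  # -> out = 'INDEX'

Answer: 'INDEX'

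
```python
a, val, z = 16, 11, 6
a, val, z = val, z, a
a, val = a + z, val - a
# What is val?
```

Answer: -5

Derivation:
Trace (tracking val):
a, val, z = (16, 11, 6)  # -> a = 16, val = 11, z = 6
a, val, z = (val, z, a)  # -> a = 11, val = 6, z = 16
a, val = (a + z, val - a)  # -> a = 27, val = -5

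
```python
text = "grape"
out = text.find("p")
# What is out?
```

Trace (tracking out):
text = 'grape'  # -> text = 'grape'
out = text.find('p')  # -> out = 3

Answer: 3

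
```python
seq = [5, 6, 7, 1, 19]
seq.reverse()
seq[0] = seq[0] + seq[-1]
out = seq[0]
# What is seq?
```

Answer: [24, 1, 7, 6, 5]

Derivation:
Trace (tracking seq):
seq = [5, 6, 7, 1, 19]  # -> seq = [5, 6, 7, 1, 19]
seq.reverse()  # -> seq = [19, 1, 7, 6, 5]
seq[0] = seq[0] + seq[-1]  # -> seq = [24, 1, 7, 6, 5]
out = seq[0]  # -> out = 24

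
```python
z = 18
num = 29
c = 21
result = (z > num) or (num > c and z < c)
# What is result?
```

Trace (tracking result):
z = 18  # -> z = 18
num = 29  # -> num = 29
c = 21  # -> c = 21
result = z > num or (num > c and z < c)  # -> result = True

Answer: True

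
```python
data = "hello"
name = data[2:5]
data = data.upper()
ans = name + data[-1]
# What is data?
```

Trace (tracking data):
data = 'hello'  # -> data = 'hello'
name = data[2:5]  # -> name = 'llo'
data = data.upper()  # -> data = 'HELLO'
ans = name + data[-1]  # -> ans = 'lloO'

Answer: 'HELLO'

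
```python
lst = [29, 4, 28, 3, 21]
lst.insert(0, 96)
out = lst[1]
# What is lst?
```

Answer: [96, 29, 4, 28, 3, 21]

Derivation:
Trace (tracking lst):
lst = [29, 4, 28, 3, 21]  # -> lst = [29, 4, 28, 3, 21]
lst.insert(0, 96)  # -> lst = [96, 29, 4, 28, 3, 21]
out = lst[1]  # -> out = 29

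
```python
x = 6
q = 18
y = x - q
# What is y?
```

Answer: -12

Derivation:
Trace (tracking y):
x = 6  # -> x = 6
q = 18  # -> q = 18
y = x - q  # -> y = -12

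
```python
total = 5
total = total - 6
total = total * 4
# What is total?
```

Trace (tracking total):
total = 5  # -> total = 5
total = total - 6  # -> total = -1
total = total * 4  # -> total = -4

Answer: -4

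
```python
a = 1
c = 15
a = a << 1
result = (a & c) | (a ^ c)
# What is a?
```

Trace (tracking a):
a = 1  # -> a = 1
c = 15  # -> c = 15
a = a << 1  # -> a = 2
result = a & c | a ^ c  # -> result = 15

Answer: 2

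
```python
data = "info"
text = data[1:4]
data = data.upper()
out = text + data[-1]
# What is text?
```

Answer: 'nfo'

Derivation:
Trace (tracking text):
data = 'info'  # -> data = 'info'
text = data[1:4]  # -> text = 'nfo'
data = data.upper()  # -> data = 'INFO'
out = text + data[-1]  # -> out = 'nfoO'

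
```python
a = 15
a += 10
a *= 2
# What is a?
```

Answer: 50

Derivation:
Trace (tracking a):
a = 15  # -> a = 15
a += 10  # -> a = 25
a *= 2  # -> a = 50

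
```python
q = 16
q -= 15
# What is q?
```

Answer: 1

Derivation:
Trace (tracking q):
q = 16  # -> q = 16
q -= 15  # -> q = 1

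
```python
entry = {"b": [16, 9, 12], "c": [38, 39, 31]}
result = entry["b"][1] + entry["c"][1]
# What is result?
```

Answer: 48

Derivation:
Trace (tracking result):
entry = {'b': [16, 9, 12], 'c': [38, 39, 31]}  # -> entry = {'b': [16, 9, 12], 'c': [38, 39, 31]}
result = entry['b'][1] + entry['c'][1]  # -> result = 48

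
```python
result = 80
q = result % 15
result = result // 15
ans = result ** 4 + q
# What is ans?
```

Trace (tracking ans):
result = 80  # -> result = 80
q = result % 15  # -> q = 5
result = result // 15  # -> result = 5
ans = result ** 4 + q  # -> ans = 630

Answer: 630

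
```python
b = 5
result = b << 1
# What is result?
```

Answer: 10

Derivation:
Trace (tracking result):
b = 5  # -> b = 5
result = b << 1  # -> result = 10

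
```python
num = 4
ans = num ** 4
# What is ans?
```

Answer: 256

Derivation:
Trace (tracking ans):
num = 4  # -> num = 4
ans = num ** 4  # -> ans = 256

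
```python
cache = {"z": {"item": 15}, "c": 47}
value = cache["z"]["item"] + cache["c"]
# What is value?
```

Answer: 62

Derivation:
Trace (tracking value):
cache = {'z': {'item': 15}, 'c': 47}  # -> cache = {'z': {'item': 15}, 'c': 47}
value = cache['z']['item'] + cache['c']  # -> value = 62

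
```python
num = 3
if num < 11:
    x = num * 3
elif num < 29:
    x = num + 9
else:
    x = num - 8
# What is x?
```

Trace (tracking x):
num = 3  # -> num = 3
if num < 11:  # condition is True
    x = num * 3  # -> x = 9

Answer: 9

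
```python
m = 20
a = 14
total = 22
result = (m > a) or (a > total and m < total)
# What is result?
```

Answer: True

Derivation:
Trace (tracking result):
m = 20  # -> m = 20
a = 14  # -> a = 14
total = 22  # -> total = 22
result = m > a or (a > total and m < total)  # -> result = True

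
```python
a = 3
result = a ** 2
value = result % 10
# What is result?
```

Answer: 9

Derivation:
Trace (tracking result):
a = 3  # -> a = 3
result = a ** 2  # -> result = 9
value = result % 10  # -> value = 9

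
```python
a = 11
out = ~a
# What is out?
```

Trace (tracking out):
a = 11  # -> a = 11
out = ~a  # -> out = -12

Answer: -12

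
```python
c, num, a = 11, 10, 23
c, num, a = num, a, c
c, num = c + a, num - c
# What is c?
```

Trace (tracking c):
c, num, a = (11, 10, 23)  # -> c = 11, num = 10, a = 23
c, num, a = (num, a, c)  # -> c = 10, num = 23, a = 11
c, num = (c + a, num - c)  # -> c = 21, num = 13

Answer: 21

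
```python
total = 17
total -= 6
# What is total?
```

Answer: 11

Derivation:
Trace (tracking total):
total = 17  # -> total = 17
total -= 6  # -> total = 11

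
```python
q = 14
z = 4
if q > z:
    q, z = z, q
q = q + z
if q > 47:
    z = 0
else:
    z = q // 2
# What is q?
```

Trace (tracking q):
q = 14  # -> q = 14
z = 4  # -> z = 4
if q > z:  # condition is True
    q, z = (z, q)  # -> q = 4, z = 14
q = q + z  # -> q = 18
if q > 47:  # condition is False
else:
    z = q // 2  # -> z = 9

Answer: 18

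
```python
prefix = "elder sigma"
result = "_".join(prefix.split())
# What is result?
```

Trace (tracking result):
prefix = 'elder sigma'  # -> prefix = 'elder sigma'
result = '_'.join(prefix.split())  # -> result = 'elder_sigma'

Answer: 'elder_sigma'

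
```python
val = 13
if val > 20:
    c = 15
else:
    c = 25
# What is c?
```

Answer: 25

Derivation:
Trace (tracking c):
val = 13  # -> val = 13
if val > 20:  # condition is False
else:
    c = 25  # -> c = 25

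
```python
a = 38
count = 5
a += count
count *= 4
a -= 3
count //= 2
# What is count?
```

Trace (tracking count):
a = 38  # -> a = 38
count = 5  # -> count = 5
a += count  # -> a = 43
count *= 4  # -> count = 20
a -= 3  # -> a = 40
count //= 2  # -> count = 10

Answer: 10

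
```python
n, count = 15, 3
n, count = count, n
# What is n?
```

Trace (tracking n):
n, count = (15, 3)  # -> n = 15, count = 3
n, count = (count, n)  # -> n = 3, count = 15

Answer: 3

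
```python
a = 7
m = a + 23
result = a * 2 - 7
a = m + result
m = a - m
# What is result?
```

Answer: 7

Derivation:
Trace (tracking result):
a = 7  # -> a = 7
m = a + 23  # -> m = 30
result = a * 2 - 7  # -> result = 7
a = m + result  # -> a = 37
m = a - m  # -> m = 7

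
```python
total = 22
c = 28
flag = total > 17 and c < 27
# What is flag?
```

Trace (tracking flag):
total = 22  # -> total = 22
c = 28  # -> c = 28
flag = total > 17 and c < 27  # -> flag = False

Answer: False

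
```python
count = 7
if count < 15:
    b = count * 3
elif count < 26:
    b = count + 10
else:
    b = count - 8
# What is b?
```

Answer: 21

Derivation:
Trace (tracking b):
count = 7  # -> count = 7
if count < 15:  # condition is True
    b = count * 3  # -> b = 21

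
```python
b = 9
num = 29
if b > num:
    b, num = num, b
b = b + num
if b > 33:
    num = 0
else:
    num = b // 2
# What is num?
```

Answer: 0

Derivation:
Trace (tracking num):
b = 9  # -> b = 9
num = 29  # -> num = 29
if b > num:  # condition is False
b = b + num  # -> b = 38
if b > 33:  # condition is True
    num = 0  # -> num = 0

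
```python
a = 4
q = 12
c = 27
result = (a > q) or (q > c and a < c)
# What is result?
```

Answer: False

Derivation:
Trace (tracking result):
a = 4  # -> a = 4
q = 12  # -> q = 12
c = 27  # -> c = 27
result = a > q or (q > c and a < c)  # -> result = False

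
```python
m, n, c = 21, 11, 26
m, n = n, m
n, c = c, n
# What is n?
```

Answer: 26

Derivation:
Trace (tracking n):
m, n, c = (21, 11, 26)  # -> m = 21, n = 11, c = 26
m, n = (n, m)  # -> m = 11, n = 21
n, c = (c, n)  # -> n = 26, c = 21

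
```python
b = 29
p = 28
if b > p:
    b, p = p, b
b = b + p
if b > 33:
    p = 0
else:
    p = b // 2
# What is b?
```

Answer: 57

Derivation:
Trace (tracking b):
b = 29  # -> b = 29
p = 28  # -> p = 28
if b > p:  # condition is True
    b, p = (p, b)  # -> b = 28, p = 29
b = b + p  # -> b = 57
if b > 33:  # condition is True
    p = 0  # -> p = 0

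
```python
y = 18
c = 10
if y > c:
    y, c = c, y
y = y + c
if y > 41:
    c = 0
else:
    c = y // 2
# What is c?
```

Trace (tracking c):
y = 18  # -> y = 18
c = 10  # -> c = 10
if y > c:  # condition is True
    y, c = (c, y)  # -> y = 10, c = 18
y = y + c  # -> y = 28
if y > 41:  # condition is False
else:
    c = y // 2  # -> c = 14

Answer: 14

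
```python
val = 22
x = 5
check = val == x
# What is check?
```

Trace (tracking check):
val = 22  # -> val = 22
x = 5  # -> x = 5
check = val == x  # -> check = False

Answer: False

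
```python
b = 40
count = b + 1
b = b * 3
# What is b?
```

Trace (tracking b):
b = 40  # -> b = 40
count = b + 1  # -> count = 41
b = b * 3  # -> b = 120

Answer: 120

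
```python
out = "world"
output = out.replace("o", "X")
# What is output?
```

Trace (tracking output):
out = 'world'  # -> out = 'world'
output = out.replace('o', 'X')  # -> output = 'wXrld'

Answer: 'wXrld'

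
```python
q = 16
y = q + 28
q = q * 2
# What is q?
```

Trace (tracking q):
q = 16  # -> q = 16
y = q + 28  # -> y = 44
q = q * 2  # -> q = 32

Answer: 32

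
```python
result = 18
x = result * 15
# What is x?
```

Trace (tracking x):
result = 18  # -> result = 18
x = result * 15  # -> x = 270

Answer: 270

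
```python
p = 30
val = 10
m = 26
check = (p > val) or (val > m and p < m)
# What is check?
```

Trace (tracking check):
p = 30  # -> p = 30
val = 10  # -> val = 10
m = 26  # -> m = 26
check = p > val or (val > m and p < m)  # -> check = True

Answer: True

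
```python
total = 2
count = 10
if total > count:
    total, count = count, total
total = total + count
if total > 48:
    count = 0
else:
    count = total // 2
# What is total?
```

Trace (tracking total):
total = 2  # -> total = 2
count = 10  # -> count = 10
if total > count:  # condition is False
total = total + count  # -> total = 12
if total > 48:  # condition is False
else:
    count = total // 2  # -> count = 6

Answer: 12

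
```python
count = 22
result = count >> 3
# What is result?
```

Answer: 2

Derivation:
Trace (tracking result):
count = 22  # -> count = 22
result = count >> 3  # -> result = 2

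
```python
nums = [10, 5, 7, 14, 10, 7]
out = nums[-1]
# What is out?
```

Answer: 7

Derivation:
Trace (tracking out):
nums = [10, 5, 7, 14, 10, 7]  # -> nums = [10, 5, 7, 14, 10, 7]
out = nums[-1]  # -> out = 7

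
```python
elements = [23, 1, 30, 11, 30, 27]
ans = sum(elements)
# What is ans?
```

Answer: 122

Derivation:
Trace (tracking ans):
elements = [23, 1, 30, 11, 30, 27]  # -> elements = [23, 1, 30, 11, 30, 27]
ans = sum(elements)  # -> ans = 122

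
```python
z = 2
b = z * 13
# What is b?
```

Answer: 26

Derivation:
Trace (tracking b):
z = 2  # -> z = 2
b = z * 13  # -> b = 26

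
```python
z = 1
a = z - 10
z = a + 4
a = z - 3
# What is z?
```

Trace (tracking z):
z = 1  # -> z = 1
a = z - 10  # -> a = -9
z = a + 4  # -> z = -5
a = z - 3  # -> a = -8

Answer: -5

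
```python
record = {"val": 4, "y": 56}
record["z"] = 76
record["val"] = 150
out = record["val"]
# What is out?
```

Trace (tracking out):
record = {'val': 4, 'y': 56}  # -> record = {'val': 4, 'y': 56}
record['z'] = 76  # -> record = {'val': 4, 'y': 56, 'z': 76}
record['val'] = 150  # -> record = {'val': 150, 'y': 56, 'z': 76}
out = record['val']  # -> out = 150

Answer: 150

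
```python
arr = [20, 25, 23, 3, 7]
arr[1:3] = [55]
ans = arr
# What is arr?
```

Answer: [20, 55, 3, 7]

Derivation:
Trace (tracking arr):
arr = [20, 25, 23, 3, 7]  # -> arr = [20, 25, 23, 3, 7]
arr[1:3] = [55]  # -> arr = [20, 55, 3, 7]
ans = arr  # -> ans = [20, 55, 3, 7]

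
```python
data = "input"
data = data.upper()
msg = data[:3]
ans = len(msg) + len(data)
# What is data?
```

Answer: 'INPUT'

Derivation:
Trace (tracking data):
data = 'input'  # -> data = 'input'
data = data.upper()  # -> data = 'INPUT'
msg = data[:3]  # -> msg = 'INP'
ans = len(msg) + len(data)  # -> ans = 8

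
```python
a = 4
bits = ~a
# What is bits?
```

Trace (tracking bits):
a = 4  # -> a = 4
bits = ~a  # -> bits = -5

Answer: -5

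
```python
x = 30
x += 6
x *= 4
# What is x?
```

Trace (tracking x):
x = 30  # -> x = 30
x += 6  # -> x = 36
x *= 4  # -> x = 144

Answer: 144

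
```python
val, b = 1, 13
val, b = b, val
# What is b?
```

Trace (tracking b):
val, b = (1, 13)  # -> val = 1, b = 13
val, b = (b, val)  # -> val = 13, b = 1

Answer: 1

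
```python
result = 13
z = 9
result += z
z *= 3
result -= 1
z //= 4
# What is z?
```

Answer: 6

Derivation:
Trace (tracking z):
result = 13  # -> result = 13
z = 9  # -> z = 9
result += z  # -> result = 22
z *= 3  # -> z = 27
result -= 1  # -> result = 21
z //= 4  # -> z = 6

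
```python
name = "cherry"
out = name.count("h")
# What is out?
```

Trace (tracking out):
name = 'cherry'  # -> name = 'cherry'
out = name.count('h')  # -> out = 1

Answer: 1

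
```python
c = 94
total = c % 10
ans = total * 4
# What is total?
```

Trace (tracking total):
c = 94  # -> c = 94
total = c % 10  # -> total = 4
ans = total * 4  # -> ans = 16

Answer: 4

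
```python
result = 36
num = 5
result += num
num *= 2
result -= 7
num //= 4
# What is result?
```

Trace (tracking result):
result = 36  # -> result = 36
num = 5  # -> num = 5
result += num  # -> result = 41
num *= 2  # -> num = 10
result -= 7  # -> result = 34
num //= 4  # -> num = 2

Answer: 34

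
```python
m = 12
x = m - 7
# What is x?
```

Trace (tracking x):
m = 12  # -> m = 12
x = m - 7  # -> x = 5

Answer: 5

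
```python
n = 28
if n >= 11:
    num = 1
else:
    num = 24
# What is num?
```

Answer: 1

Derivation:
Trace (tracking num):
n = 28  # -> n = 28
if n >= 11:  # condition is True
    num = 1  # -> num = 1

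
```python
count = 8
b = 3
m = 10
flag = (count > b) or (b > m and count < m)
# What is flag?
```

Answer: True

Derivation:
Trace (tracking flag):
count = 8  # -> count = 8
b = 3  # -> b = 3
m = 10  # -> m = 10
flag = count > b or (b > m and count < m)  # -> flag = True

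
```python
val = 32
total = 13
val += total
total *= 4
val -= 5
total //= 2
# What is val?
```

Trace (tracking val):
val = 32  # -> val = 32
total = 13  # -> total = 13
val += total  # -> val = 45
total *= 4  # -> total = 52
val -= 5  # -> val = 40
total //= 2  # -> total = 26

Answer: 40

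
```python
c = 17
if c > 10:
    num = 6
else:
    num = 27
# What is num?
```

Trace (tracking num):
c = 17  # -> c = 17
if c > 10:  # condition is True
    num = 6  # -> num = 6

Answer: 6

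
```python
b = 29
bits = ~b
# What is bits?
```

Trace (tracking bits):
b = 29  # -> b = 29
bits = ~b  # -> bits = -30

Answer: -30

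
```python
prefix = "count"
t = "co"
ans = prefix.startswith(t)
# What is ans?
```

Trace (tracking ans):
prefix = 'count'  # -> prefix = 'count'
t = 'co'  # -> t = 'co'
ans = prefix.startswith(t)  # -> ans = True

Answer: True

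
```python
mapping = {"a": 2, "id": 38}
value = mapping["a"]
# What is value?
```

Answer: 2

Derivation:
Trace (tracking value):
mapping = {'a': 2, 'id': 38}  # -> mapping = {'a': 2, 'id': 38}
value = mapping['a']  # -> value = 2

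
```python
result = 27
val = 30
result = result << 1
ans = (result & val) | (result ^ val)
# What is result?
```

Answer: 54

Derivation:
Trace (tracking result):
result = 27  # -> result = 27
val = 30  # -> val = 30
result = result << 1  # -> result = 54
ans = result & val | result ^ val  # -> ans = 62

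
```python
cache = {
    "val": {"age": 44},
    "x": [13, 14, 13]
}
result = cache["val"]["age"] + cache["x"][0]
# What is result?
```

Answer: 57

Derivation:
Trace (tracking result):
cache = {'val': {'age': 44}, 'x': [13, 14, 13]}  # -> cache = {'val': {'age': 44}, 'x': [13, 14, 13]}
result = cache['val']['age'] + cache['x'][0]  # -> result = 57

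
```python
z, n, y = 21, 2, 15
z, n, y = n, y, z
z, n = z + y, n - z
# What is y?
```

Answer: 21

Derivation:
Trace (tracking y):
z, n, y = (21, 2, 15)  # -> z = 21, n = 2, y = 15
z, n, y = (n, y, z)  # -> z = 2, n = 15, y = 21
z, n = (z + y, n - z)  # -> z = 23, n = 13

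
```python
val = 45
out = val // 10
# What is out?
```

Trace (tracking out):
val = 45  # -> val = 45
out = val // 10  # -> out = 4

Answer: 4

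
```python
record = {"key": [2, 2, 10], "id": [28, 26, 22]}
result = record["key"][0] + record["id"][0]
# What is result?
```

Trace (tracking result):
record = {'key': [2, 2, 10], 'id': [28, 26, 22]}  # -> record = {'key': [2, 2, 10], 'id': [28, 26, 22]}
result = record['key'][0] + record['id'][0]  # -> result = 30

Answer: 30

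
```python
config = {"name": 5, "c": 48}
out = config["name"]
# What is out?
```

Answer: 5

Derivation:
Trace (tracking out):
config = {'name': 5, 'c': 48}  # -> config = {'name': 5, 'c': 48}
out = config['name']  # -> out = 5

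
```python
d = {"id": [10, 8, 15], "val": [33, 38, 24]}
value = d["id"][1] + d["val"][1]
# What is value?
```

Trace (tracking value):
d = {'id': [10, 8, 15], 'val': [33, 38, 24]}  # -> d = {'id': [10, 8, 15], 'val': [33, 38, 24]}
value = d['id'][1] + d['val'][1]  # -> value = 46

Answer: 46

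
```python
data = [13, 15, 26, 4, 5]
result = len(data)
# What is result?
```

Answer: 5

Derivation:
Trace (tracking result):
data = [13, 15, 26, 4, 5]  # -> data = [13, 15, 26, 4, 5]
result = len(data)  # -> result = 5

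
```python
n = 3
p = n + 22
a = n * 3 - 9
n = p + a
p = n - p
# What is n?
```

Trace (tracking n):
n = 3  # -> n = 3
p = n + 22  # -> p = 25
a = n * 3 - 9  # -> a = 0
n = p + a  # -> n = 25
p = n - p  # -> p = 0

Answer: 25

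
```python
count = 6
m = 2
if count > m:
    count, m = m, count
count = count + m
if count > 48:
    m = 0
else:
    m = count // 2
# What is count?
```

Answer: 8

Derivation:
Trace (tracking count):
count = 6  # -> count = 6
m = 2  # -> m = 2
if count > m:  # condition is True
    count, m = (m, count)  # -> count = 2, m = 6
count = count + m  # -> count = 8
if count > 48:  # condition is False
else:
    m = count // 2  # -> m = 4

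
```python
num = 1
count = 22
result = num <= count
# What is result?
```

Answer: True

Derivation:
Trace (tracking result):
num = 1  # -> num = 1
count = 22  # -> count = 22
result = num <= count  # -> result = True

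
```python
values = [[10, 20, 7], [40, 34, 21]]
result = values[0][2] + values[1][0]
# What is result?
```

Trace (tracking result):
values = [[10, 20, 7], [40, 34, 21]]  # -> values = [[10, 20, 7], [40, 34, 21]]
result = values[0][2] + values[1][0]  # -> result = 47

Answer: 47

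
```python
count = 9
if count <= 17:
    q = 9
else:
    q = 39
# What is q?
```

Trace (tracking q):
count = 9  # -> count = 9
if count <= 17:  # condition is True
    q = 9  # -> q = 9

Answer: 9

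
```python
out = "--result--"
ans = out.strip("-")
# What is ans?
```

Trace (tracking ans):
out = '--result--'  # -> out = '--result--'
ans = out.strip('-')  # -> ans = 'result'

Answer: 'result'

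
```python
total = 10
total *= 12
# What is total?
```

Answer: 120

Derivation:
Trace (tracking total):
total = 10  # -> total = 10
total *= 12  # -> total = 120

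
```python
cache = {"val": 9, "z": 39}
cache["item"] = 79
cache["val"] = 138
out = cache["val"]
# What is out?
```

Trace (tracking out):
cache = {'val': 9, 'z': 39}  # -> cache = {'val': 9, 'z': 39}
cache['item'] = 79  # -> cache = {'val': 9, 'z': 39, 'item': 79}
cache['val'] = 138  # -> cache = {'val': 138, 'z': 39, 'item': 79}
out = cache['val']  # -> out = 138

Answer: 138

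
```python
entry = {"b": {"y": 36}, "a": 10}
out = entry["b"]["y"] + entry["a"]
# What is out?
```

Answer: 46

Derivation:
Trace (tracking out):
entry = {'b': {'y': 36}, 'a': 10}  # -> entry = {'b': {'y': 36}, 'a': 10}
out = entry['b']['y'] + entry['a']  # -> out = 46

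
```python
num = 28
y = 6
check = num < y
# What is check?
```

Trace (tracking check):
num = 28  # -> num = 28
y = 6  # -> y = 6
check = num < y  # -> check = False

Answer: False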